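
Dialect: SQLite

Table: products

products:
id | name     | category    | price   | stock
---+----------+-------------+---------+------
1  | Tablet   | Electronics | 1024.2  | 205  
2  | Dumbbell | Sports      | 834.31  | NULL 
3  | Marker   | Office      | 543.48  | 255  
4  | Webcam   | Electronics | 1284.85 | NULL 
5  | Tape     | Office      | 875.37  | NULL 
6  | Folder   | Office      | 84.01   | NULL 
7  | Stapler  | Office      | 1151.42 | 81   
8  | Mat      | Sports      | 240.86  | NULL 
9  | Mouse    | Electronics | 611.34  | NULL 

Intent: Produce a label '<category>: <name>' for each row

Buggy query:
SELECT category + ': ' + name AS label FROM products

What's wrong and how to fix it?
Bug: '+' is numeric addition; on text columns SQLite converts them to 0 instead of concatenating

Fix: Use the || operator for string concatenation

Corrected query:
SELECT category || ': ' || name AS label FROM products

Result:
label              
-------------------
Electronics: Tablet
Sports: Dumbbell   
Office: Marker     
Electronics: Webcam
Office: Tape       
Office: Folder     
Office: Stapler    
Sports: Mat        
Electronics: Mouse 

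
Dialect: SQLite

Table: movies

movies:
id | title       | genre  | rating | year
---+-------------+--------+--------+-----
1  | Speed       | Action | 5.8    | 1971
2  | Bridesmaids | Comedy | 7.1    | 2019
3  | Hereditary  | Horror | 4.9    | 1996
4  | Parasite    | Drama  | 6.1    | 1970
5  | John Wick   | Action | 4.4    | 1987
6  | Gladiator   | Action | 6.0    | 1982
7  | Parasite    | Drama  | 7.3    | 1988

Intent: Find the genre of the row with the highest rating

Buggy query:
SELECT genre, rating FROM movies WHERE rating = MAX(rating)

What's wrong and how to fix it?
Bug: WHERE is evaluated per row; an aggregate over the whole table isn't defined there

Fix: Wrap MAX in a scalar subquery so WHERE compares against a single value

Corrected query:
SELECT genre, rating FROM movies WHERE rating = (SELECT MAX(rating) FROM movies)

Result:
genre | rating
------+-------
Drama | 7.3   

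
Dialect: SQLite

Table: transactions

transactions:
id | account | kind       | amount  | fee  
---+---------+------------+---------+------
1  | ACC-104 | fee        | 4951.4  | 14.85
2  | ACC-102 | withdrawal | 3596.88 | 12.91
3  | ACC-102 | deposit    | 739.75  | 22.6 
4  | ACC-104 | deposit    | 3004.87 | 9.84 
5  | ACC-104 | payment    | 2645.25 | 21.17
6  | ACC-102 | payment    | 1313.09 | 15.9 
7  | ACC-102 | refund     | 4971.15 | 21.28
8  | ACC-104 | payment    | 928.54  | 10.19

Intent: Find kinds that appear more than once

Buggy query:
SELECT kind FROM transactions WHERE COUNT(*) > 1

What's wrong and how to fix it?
Bug: COUNT(*) is an aggregate and cannot be used in WHERE

Fix: GROUP BY kind, then filter groups with HAVING COUNT(*) > 1

Corrected query:
SELECT kind FROM transactions GROUP BY kind HAVING COUNT(*) > 1

Result:
kind   
-------
deposit
payment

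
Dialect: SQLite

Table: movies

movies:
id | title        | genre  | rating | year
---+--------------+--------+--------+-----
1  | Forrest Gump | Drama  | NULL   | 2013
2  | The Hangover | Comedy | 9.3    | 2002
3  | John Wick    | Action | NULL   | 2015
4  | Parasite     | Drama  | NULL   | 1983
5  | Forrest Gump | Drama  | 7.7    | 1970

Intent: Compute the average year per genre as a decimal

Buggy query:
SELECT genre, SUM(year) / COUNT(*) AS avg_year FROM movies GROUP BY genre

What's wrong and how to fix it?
Bug: Both operands are integers, so '/' performs integer division and truncates

Fix: Cast one side to REAL so the division keeps the fractional part

Corrected query:
SELECT genre, SUM(year) * 1.0 / COUNT(*) AS avg_year FROM movies GROUP BY genre

Result:
genre  | avg_year   
-------+------------
Action | 2015       
Comedy | 2002       
Drama  | 1988.666667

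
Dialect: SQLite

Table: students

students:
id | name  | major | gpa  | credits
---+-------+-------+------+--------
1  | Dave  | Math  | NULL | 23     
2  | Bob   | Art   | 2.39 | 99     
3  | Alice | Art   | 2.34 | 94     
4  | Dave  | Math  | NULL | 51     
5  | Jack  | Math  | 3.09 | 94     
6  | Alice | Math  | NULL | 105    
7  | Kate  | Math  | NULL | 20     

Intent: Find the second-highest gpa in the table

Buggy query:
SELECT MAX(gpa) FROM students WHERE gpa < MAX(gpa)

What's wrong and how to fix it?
Bug: The inner MAX is an aggregate inside WHERE, which is not allowed

Fix: Put the inner MAX in a scalar subquery

Corrected query:
SELECT MAX(gpa) FROM students WHERE gpa < (SELECT MAX(gpa) FROM students)

Result:
MAX(gpa)
--------
2.39    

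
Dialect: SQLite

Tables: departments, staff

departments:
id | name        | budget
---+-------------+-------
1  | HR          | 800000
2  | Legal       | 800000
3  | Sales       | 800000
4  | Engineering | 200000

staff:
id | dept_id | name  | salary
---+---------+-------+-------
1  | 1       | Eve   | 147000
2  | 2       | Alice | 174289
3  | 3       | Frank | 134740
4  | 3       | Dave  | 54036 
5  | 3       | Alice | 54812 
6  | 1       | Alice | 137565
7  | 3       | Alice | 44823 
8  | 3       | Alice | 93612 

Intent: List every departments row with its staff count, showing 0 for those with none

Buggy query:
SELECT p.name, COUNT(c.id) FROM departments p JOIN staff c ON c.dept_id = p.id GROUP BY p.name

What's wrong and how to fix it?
Bug: An inner join excludes parents with zero children

Fix: Switch to LEFT JOIN to retain unmatched parent rows

Corrected query:
SELECT p.name, COUNT(c.id) FROM departments p LEFT JOIN staff c ON c.dept_id = p.id GROUP BY p.name

Result:
name        | COUNT(c.id)
------------+------------
Engineering | 0          
HR          | 2          
Legal       | 1          
Sales       | 5          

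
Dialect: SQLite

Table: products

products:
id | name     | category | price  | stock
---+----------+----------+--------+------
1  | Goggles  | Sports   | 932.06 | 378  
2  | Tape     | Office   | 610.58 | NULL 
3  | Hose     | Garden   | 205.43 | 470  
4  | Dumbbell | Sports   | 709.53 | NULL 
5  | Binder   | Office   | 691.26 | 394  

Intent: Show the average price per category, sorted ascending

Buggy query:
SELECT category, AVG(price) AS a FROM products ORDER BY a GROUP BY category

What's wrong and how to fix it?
Bug: GROUP BY must precede ORDER BY

Fix: Reorder: SELECT … FROM … GROUP BY … ORDER BY …

Corrected query:
SELECT category, AVG(price) AS a FROM products GROUP BY category ORDER BY a

Result:
category | a      
---------+--------
Garden   | 205.43 
Office   | 650.92 
Sports   | 820.795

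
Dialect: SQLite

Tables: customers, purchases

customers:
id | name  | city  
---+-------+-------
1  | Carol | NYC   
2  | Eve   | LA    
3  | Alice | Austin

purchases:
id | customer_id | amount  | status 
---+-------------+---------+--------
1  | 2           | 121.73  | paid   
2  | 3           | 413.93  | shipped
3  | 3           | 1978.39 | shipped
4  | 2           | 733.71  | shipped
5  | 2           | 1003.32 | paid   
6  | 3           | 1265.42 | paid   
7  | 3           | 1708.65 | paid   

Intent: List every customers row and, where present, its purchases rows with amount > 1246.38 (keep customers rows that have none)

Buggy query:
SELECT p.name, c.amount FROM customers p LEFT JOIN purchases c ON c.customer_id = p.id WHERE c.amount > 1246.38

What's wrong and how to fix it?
Bug: A WHERE condition on the right-hand table after LEFT JOIN drops unmatched parents

Fix: Move the right-table condition into the ON clause so unmatched parents are kept

Corrected query:
SELECT p.name, c.amount FROM customers p LEFT JOIN purchases c ON c.customer_id = p.id AND c.amount > 1246.38

Result:
name  | amount 
------+--------
Carol | NULL   
Eve   | NULL   
Alice | 1265.42
Alice | 1708.65
Alice | 1978.39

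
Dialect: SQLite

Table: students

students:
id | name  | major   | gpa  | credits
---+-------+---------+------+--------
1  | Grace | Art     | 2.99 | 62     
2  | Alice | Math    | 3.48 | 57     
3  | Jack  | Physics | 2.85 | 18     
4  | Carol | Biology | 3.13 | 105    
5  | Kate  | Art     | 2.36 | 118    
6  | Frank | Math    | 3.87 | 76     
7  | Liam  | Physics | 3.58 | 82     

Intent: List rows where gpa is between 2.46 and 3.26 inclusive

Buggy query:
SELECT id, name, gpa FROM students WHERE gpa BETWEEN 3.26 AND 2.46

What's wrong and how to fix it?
Bug: The bounds are reversed; BETWEEN a AND b requires a <= b to match anything

Fix: Write BETWEEN 2.46 AND 3.26

Corrected query:
SELECT id, name, gpa FROM students WHERE gpa BETWEEN 2.46 AND 3.26

Result:
id | name  | gpa 
---+-------+-----
1  | Grace | 2.99
3  | Jack  | 2.85
4  | Carol | 3.13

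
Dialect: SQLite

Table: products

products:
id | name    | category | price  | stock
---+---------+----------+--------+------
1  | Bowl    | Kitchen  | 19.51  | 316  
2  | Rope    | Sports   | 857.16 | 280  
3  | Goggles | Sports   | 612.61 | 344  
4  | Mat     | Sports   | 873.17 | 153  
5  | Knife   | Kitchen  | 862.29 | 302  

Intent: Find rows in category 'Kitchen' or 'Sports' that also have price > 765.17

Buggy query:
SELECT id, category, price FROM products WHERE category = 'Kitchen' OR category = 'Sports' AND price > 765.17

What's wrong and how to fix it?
Bug: Without parentheses, AND is evaluated before OR, so the price filter only applies to the 'Sports' branch

Fix: Group the OR with parentheses (or use IN), then AND the threshold

Corrected query:
SELECT id, category, price FROM products WHERE (category = 'Kitchen' OR category = 'Sports') AND price > 765.17

Result:
id | category | price 
---+----------+-------
2  | Sports   | 857.16
4  | Sports   | 873.17
5  | Kitchen  | 862.29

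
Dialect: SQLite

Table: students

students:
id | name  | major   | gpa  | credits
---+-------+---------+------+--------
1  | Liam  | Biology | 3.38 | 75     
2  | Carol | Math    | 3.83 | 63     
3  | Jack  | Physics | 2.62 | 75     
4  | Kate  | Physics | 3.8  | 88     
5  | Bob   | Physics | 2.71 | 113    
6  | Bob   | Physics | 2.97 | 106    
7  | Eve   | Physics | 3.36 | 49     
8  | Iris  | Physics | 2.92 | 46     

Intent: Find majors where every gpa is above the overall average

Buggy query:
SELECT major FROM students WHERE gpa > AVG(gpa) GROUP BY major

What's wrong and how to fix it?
Bug: WHERE evaluates per row before aggregation, so AVG() is unavailable

Fix: Use a subquery for AVG and a HAVING MIN(...) filter so the condition holds for every row in the group

Corrected query:
SELECT major FROM students GROUP BY major HAVING MIN(gpa) > (SELECT AVG(gpa) FROM students)

Result:
major  
-------
Biology
Math   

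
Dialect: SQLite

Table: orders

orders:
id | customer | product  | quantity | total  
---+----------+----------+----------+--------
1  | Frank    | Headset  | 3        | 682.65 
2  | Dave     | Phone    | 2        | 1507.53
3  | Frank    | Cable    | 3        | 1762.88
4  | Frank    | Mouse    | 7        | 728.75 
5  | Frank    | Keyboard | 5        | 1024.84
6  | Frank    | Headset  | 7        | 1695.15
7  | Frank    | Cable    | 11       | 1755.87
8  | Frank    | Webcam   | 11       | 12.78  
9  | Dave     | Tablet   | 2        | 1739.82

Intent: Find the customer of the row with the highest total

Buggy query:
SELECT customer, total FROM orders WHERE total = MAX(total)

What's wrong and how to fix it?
Bug: WHERE is evaluated per row; an aggregate over the whole table isn't defined there

Fix: Use a subquery: WHERE total = (SELECT MAX(total) FROM orders)

Corrected query:
SELECT customer, total FROM orders WHERE total = (SELECT MAX(total) FROM orders)

Result:
customer | total  
---------+--------
Frank    | 1762.88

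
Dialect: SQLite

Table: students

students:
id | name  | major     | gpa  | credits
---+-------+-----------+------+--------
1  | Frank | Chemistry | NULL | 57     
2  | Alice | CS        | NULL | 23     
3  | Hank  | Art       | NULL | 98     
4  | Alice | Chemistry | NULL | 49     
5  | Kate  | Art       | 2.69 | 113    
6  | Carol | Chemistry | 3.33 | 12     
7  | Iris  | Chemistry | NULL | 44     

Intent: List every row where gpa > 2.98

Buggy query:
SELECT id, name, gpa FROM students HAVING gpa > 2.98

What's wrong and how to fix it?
Bug: HAVING filters the output of aggregation, but this query has no GROUP BY and no aggregate functions, so SQLite rejects it (HAVING clause on a non-aggregate query); the condition here is per row

Fix: Replace HAVING with WHERE since the condition applies to individual rows

Corrected query:
SELECT id, name, gpa FROM students WHERE gpa > 2.98

Result:
id | name  | gpa 
---+-------+-----
6  | Carol | 3.33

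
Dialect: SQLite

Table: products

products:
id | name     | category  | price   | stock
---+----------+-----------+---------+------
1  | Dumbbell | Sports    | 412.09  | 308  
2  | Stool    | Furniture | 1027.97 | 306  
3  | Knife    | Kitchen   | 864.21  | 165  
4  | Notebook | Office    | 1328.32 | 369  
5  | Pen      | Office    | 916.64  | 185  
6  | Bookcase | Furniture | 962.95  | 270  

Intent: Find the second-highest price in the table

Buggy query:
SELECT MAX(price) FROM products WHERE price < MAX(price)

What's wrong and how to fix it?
Bug: The inner MAX is an aggregate inside WHERE, which is not allowed

Fix: Compute the overall MAX in a subquery, then take MAX of rows below it

Corrected query:
SELECT MAX(price) FROM products WHERE price < (SELECT MAX(price) FROM products)

Result:
MAX(price)
----------
1027.97   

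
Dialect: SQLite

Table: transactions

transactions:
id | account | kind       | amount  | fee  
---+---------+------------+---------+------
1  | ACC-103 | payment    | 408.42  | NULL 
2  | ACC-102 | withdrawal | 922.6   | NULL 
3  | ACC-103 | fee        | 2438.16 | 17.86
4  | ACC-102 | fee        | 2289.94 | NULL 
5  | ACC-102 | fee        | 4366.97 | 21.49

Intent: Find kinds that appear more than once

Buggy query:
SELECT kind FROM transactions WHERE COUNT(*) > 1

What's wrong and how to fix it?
Bug: COUNT(*) is an aggregate and cannot be used in WHERE

Fix: GROUP BY kind, then filter groups with HAVING COUNT(*) > 1

Corrected query:
SELECT kind FROM transactions GROUP BY kind HAVING COUNT(*) > 1

Result:
kind
----
fee 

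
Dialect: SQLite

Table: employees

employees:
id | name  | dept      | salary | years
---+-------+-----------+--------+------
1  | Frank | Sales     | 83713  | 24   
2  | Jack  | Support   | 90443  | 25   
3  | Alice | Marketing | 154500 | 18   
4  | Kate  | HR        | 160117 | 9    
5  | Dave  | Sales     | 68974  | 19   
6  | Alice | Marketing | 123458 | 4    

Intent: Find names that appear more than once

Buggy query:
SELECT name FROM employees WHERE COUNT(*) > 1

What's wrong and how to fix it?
Bug: COUNT(*) is an aggregate and cannot be used in WHERE

Fix: GROUP BY name, then filter groups with HAVING COUNT(*) > 1

Corrected query:
SELECT name FROM employees GROUP BY name HAVING COUNT(*) > 1

Result:
name 
-----
Alice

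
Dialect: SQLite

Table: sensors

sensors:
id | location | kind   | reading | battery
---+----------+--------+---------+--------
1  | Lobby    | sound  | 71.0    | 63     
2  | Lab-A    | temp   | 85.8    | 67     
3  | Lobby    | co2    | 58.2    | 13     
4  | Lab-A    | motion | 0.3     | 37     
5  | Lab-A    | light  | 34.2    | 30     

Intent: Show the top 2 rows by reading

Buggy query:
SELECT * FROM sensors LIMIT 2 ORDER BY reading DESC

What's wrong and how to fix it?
Bug: ORDER BY cannot follow LIMIT; LIMIT is the final clause

Fix: Sort with ORDER BY, then apply LIMIT

Corrected query:
SELECT * FROM sensors ORDER BY reading DESC LIMIT 2

Result:
id | location | kind  | reading | battery
---+----------+-------+---------+--------
2  | Lab-A    | temp  | 85.8    | 67     
1  | Lobby    | sound | 71      | 63     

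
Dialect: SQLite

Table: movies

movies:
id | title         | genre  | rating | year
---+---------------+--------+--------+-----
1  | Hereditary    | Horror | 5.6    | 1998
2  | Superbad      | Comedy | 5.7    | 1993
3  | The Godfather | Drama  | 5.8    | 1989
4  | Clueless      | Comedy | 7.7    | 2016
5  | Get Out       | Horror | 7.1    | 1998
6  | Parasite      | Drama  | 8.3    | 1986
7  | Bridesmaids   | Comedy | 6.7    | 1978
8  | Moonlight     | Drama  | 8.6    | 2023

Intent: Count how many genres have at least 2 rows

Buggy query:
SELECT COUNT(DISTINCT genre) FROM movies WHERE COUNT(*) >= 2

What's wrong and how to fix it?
Bug: COUNT(*) cannot appear in WHERE; the per-group count doesn't exist yet

Fix: Use a subquery that GROUPs and filters with HAVING, then count its rows

Corrected query:
SELECT COUNT(*) FROM (SELECT genre FROM movies GROUP BY genre HAVING COUNT(*) >= 2)

Result:
COUNT(*)
--------
3       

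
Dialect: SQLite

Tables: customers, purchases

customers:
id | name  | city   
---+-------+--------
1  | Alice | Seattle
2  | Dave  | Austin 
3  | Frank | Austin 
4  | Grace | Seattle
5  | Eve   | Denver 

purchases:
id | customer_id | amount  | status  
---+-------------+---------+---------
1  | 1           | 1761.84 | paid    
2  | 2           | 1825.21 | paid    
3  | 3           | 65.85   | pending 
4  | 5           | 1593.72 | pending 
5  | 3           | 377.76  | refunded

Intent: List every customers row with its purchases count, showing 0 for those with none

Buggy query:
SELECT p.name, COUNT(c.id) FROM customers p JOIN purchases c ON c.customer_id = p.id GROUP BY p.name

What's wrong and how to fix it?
Bug: INNER JOIN drops customers rows that have no matching purchases rows

Fix: Use LEFT JOIN so parents without children still appear (COUNT(c.id) gives 0)

Corrected query:
SELECT p.name, COUNT(c.id) FROM customers p LEFT JOIN purchases c ON c.customer_id = p.id GROUP BY p.name

Result:
name  | COUNT(c.id)
------+------------
Alice | 1          
Dave  | 1          
Eve   | 1          
Frank | 2          
Grace | 0          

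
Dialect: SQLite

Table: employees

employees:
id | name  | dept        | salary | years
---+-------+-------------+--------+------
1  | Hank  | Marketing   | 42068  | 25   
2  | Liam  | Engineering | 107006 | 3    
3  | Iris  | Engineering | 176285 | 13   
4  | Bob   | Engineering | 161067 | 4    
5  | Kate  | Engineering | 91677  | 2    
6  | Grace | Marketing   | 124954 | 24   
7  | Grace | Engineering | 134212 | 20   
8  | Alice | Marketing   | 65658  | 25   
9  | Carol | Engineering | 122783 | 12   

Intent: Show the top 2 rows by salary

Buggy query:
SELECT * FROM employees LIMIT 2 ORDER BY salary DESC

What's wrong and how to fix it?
Bug: ORDER BY cannot follow LIMIT; LIMIT is the final clause

Fix: Swap the clauses: ORDER BY first, then LIMIT

Corrected query:
SELECT * FROM employees ORDER BY salary DESC LIMIT 2

Result:
id | name | dept        | salary | years
---+------+-------------+--------+------
3  | Iris | Engineering | 176285 | 13   
4  | Bob  | Engineering | 161067 | 4    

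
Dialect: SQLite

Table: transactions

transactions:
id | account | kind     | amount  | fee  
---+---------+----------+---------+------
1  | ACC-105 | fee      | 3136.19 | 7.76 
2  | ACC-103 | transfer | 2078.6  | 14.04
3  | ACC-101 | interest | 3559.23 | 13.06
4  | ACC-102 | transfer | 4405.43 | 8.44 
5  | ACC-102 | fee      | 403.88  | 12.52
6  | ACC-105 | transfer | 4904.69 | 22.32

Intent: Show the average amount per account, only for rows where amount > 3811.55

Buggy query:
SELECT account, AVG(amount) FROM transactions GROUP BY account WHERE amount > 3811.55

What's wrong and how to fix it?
Bug: WHERE cannot follow GROUP BY

Fix: Place WHERE between FROM and GROUP BY

Corrected query:
SELECT account, AVG(amount) FROM transactions WHERE amount > 3811.55 GROUP BY account

Result:
account | AVG(amount)
--------+------------
ACC-102 | 4405.43    
ACC-105 | 4904.69    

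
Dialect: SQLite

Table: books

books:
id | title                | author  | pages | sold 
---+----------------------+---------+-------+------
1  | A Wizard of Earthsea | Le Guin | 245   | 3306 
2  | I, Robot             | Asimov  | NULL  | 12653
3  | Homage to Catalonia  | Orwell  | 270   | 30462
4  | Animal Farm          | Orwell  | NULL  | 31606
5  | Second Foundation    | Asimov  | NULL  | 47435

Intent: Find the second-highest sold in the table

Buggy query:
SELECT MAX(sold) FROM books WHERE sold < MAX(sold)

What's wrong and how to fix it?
Bug: The inner MAX is an aggregate inside WHERE, which is not allowed

Fix: Put the inner MAX in a scalar subquery

Corrected query:
SELECT MAX(sold) FROM books WHERE sold < (SELECT MAX(sold) FROM books)

Result:
MAX(sold)
---------
31606    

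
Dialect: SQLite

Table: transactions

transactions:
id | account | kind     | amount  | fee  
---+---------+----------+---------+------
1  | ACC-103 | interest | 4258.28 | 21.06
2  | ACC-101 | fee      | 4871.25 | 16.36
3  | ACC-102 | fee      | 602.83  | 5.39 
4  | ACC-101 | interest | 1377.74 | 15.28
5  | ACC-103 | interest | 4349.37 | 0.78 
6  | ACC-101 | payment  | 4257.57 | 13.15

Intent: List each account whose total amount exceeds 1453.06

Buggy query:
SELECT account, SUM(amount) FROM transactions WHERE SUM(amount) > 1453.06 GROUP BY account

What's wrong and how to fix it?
Bug: SUM(amount) is an aggregate, but WHERE filters rows before aggregation

Fix: Use HAVING (which filters groups after aggregation) instead of WHERE

Corrected query:
SELECT account, SUM(amount) FROM transactions GROUP BY account HAVING SUM(amount) > 1453.06

Result:
account | SUM(amount)
--------+------------
ACC-101 | 10506.56   
ACC-103 | 8607.65    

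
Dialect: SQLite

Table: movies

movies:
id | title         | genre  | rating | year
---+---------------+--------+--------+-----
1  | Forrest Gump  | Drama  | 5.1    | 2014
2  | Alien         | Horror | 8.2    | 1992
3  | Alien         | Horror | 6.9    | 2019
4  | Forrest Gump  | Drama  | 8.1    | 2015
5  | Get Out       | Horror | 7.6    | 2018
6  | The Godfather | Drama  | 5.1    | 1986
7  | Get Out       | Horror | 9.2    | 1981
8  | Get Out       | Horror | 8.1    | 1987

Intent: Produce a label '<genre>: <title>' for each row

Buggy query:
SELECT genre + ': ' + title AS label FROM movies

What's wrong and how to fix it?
Bug: '+' is numeric addition; on text columns SQLite converts them to 0 instead of concatenating

Fix: Use the || operator for string concatenation

Corrected query:
SELECT genre || ': ' || title AS label FROM movies

Result:
label               
--------------------
Drama: Forrest Gump 
Horror: Alien       
Horror: Alien       
Drama: Forrest Gump 
Horror: Get Out     
Drama: The Godfather
Horror: Get Out     
Horror: Get Out     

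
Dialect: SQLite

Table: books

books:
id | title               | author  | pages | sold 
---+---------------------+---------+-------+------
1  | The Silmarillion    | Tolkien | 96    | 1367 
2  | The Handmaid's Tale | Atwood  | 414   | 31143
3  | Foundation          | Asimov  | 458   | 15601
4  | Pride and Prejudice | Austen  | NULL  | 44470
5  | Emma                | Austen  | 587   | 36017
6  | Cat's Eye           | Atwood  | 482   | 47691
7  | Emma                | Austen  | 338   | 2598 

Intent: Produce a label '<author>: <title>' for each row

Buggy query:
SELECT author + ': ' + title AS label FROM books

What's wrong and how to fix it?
Bug: SQLite uses || for string concatenation; + coerces text to numbers (yielding 0)

Fix: Use the || operator for string concatenation

Corrected query:
SELECT author || ': ' || title AS label FROM books

Result:
label                      
---------------------------
Tolkien: The Silmarillion  
Atwood: The Handmaid's Tale
Asimov: Foundation         
Austen: Pride and Prejudice
Austen: Emma               
Atwood: Cat's Eye          
Austen: Emma               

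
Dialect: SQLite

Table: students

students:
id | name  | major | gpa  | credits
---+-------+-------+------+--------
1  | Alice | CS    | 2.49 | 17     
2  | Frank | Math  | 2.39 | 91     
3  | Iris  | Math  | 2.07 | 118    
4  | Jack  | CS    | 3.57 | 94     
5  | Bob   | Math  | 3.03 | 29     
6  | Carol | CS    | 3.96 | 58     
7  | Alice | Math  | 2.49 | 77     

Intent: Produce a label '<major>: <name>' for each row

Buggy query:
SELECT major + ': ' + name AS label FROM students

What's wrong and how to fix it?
Bug: SQLite uses || for string concatenation; + coerces text to numbers (yielding 0)

Fix: Replace + with || to concatenate text

Corrected query:
SELECT major || ': ' || name AS label FROM students

Result:
label      
-----------
CS: Alice  
Math: Frank
Math: Iris 
CS: Jack   
Math: Bob  
CS: Carol  
Math: Alice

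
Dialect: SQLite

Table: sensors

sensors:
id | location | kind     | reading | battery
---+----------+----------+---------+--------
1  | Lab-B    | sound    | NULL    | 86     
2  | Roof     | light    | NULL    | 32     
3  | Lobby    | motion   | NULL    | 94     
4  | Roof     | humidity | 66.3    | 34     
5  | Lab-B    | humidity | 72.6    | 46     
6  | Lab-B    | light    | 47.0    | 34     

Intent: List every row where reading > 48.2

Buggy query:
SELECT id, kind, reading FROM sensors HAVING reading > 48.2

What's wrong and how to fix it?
Bug: This is a non-aggregate query (no GROUP BY, no aggregates), so in SQLite the HAVING clause is invalid here; a row-level condition belongs in WHERE

Fix: Replace HAVING with WHERE since the condition applies to individual rows

Corrected query:
SELECT id, kind, reading FROM sensors WHERE reading > 48.2

Result:
id | kind     | reading
---+----------+--------
4  | humidity | 66.3   
5  | humidity | 72.6   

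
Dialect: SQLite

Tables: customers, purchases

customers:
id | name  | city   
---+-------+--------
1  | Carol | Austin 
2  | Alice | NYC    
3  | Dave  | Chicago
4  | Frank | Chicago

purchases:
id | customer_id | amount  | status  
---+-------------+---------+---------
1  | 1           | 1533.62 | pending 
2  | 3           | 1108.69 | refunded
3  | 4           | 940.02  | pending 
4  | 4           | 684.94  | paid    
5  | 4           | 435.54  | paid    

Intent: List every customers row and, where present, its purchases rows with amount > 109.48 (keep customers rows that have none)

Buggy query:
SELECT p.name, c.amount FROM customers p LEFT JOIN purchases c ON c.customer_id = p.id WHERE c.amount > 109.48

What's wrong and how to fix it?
Bug: Filtering c.amount in WHERE discards the NULL rows produced by LEFT JOIN, turning it into an inner join

Fix: Put 'c.amount > 109.48' in the JOIN's ON clause instead of WHERE

Corrected query:
SELECT p.name, c.amount FROM customers p LEFT JOIN purchases c ON c.customer_id = p.id AND c.amount > 109.48

Result:
name  | amount 
------+--------
Carol | 1533.62
Alice | NULL   
Dave  | 1108.69
Frank | 435.54 
Frank | 684.94 
Frank | 940.02 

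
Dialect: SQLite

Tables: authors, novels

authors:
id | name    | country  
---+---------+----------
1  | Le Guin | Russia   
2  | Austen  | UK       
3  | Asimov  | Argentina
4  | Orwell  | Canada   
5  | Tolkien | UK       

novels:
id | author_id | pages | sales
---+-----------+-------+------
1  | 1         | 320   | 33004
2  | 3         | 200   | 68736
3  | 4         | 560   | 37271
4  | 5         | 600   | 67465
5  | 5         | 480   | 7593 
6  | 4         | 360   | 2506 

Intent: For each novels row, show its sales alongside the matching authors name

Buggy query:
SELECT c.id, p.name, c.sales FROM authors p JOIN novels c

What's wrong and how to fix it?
Bug: Missing join condition: each novels row is matched to all authors rows instead of just its own

Fix: Specify the join condition linking the foreign key to the parent id

Corrected query:
SELECT c.id, p.name, c.sales FROM authors p JOIN novels c ON c.author_id = p.id

Result:
id | name    | sales
---+---------+------
1  | Le Guin | 33004
2  | Asimov  | 68736
3  | Orwell  | 37271
4  | Tolkien | 67465
5  | Tolkien | 7593 
6  | Orwell  | 2506 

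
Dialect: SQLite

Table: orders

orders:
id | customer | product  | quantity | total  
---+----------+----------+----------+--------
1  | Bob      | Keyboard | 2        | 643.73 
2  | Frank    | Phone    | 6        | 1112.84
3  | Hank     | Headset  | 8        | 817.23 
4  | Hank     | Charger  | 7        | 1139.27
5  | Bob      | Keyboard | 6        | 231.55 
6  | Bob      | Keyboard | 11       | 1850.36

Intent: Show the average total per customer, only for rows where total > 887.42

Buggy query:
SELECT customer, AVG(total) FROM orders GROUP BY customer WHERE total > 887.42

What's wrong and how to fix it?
Bug: WHERE cannot follow GROUP BY

Fix: Move the WHERE clause before GROUP BY

Corrected query:
SELECT customer, AVG(total) FROM orders WHERE total > 887.42 GROUP BY customer

Result:
customer | AVG(total)
---------+-----------
Bob      | 1850.36   
Frank    | 1112.84   
Hank     | 1139.27   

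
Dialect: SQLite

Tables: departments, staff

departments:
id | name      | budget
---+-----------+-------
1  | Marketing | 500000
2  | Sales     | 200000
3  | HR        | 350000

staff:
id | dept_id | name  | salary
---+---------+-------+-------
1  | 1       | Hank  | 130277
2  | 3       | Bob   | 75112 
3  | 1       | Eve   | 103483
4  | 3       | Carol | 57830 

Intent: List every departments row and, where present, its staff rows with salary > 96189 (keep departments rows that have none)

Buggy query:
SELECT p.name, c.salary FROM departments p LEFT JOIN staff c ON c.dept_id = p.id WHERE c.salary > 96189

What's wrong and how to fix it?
Bug: Filtering c.salary in WHERE discards the NULL rows produced by LEFT JOIN, turning it into an inner join

Fix: Put 'c.salary > 96189' in the JOIN's ON clause instead of WHERE

Corrected query:
SELECT p.name, c.salary FROM departments p LEFT JOIN staff c ON c.dept_id = p.id AND c.salary > 96189

Result:
name      | salary
----------+-------
Marketing | 103483
Marketing | 130277
Sales     | NULL  
HR        | NULL  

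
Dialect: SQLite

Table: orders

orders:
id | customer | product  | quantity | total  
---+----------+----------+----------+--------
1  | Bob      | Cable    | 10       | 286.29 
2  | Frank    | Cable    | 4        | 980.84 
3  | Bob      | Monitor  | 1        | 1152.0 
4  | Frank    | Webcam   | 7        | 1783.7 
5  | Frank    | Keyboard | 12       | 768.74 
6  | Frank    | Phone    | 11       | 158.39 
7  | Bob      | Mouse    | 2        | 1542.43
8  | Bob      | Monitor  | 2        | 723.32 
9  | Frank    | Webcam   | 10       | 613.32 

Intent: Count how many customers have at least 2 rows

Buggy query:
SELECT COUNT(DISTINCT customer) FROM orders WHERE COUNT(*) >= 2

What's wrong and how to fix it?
Bug: WHERE filters individual rows, not groups, so a group-level COUNT is invalid there

Fix: Use a subquery that GROUPs and filters with HAVING, then count its rows

Corrected query:
SELECT COUNT(*) FROM (SELECT customer FROM orders GROUP BY customer HAVING COUNT(*) >= 2)

Result:
COUNT(*)
--------
2       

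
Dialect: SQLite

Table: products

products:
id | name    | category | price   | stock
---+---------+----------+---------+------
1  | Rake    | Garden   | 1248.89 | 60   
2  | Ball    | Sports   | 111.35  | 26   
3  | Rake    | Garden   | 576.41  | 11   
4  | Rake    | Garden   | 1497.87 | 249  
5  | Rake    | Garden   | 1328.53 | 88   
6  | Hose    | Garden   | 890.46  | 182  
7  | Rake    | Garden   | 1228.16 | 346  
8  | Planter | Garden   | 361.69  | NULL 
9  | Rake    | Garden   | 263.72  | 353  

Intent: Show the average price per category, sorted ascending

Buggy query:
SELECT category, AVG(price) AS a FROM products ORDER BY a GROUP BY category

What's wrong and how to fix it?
Bug: GROUP BY must precede ORDER BY

Fix: Reorder: SELECT … FROM … GROUP BY … ORDER BY …

Corrected query:
SELECT category, AVG(price) AS a FROM products GROUP BY category ORDER BY a

Result:
category | a        
---------+----------
Sports   | 111.35   
Garden   | 924.46625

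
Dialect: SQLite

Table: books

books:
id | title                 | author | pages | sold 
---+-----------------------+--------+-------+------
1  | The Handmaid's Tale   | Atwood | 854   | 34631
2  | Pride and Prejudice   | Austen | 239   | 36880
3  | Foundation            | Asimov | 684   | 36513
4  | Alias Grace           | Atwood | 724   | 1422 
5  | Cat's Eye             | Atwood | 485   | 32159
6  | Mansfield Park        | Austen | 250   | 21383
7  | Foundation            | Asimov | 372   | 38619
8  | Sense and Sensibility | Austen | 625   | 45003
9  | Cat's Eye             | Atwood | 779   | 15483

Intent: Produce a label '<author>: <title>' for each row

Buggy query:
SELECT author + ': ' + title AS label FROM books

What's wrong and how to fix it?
Bug: SQLite uses || for string concatenation; + coerces text to numbers (yielding 0)

Fix: Use the || operator for string concatenation

Corrected query:
SELECT author || ': ' || title AS label FROM books

Result:
label                        
-----------------------------
Atwood: The Handmaid's Tale  
Austen: Pride and Prejudice  
Asimov: Foundation           
Atwood: Alias Grace          
Atwood: Cat's Eye            
Austen: Mansfield Park       
Asimov: Foundation           
Austen: Sense and Sensibility
Atwood: Cat's Eye            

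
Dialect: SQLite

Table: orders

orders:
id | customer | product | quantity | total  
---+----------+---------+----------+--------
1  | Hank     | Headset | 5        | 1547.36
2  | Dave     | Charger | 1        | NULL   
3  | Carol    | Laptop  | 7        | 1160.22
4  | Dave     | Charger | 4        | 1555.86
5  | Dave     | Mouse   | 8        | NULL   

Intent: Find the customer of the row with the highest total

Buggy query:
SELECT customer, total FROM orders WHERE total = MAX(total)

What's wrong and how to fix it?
Bug: MAX(total) is an aggregate and cannot be used directly in WHERE

Fix: Use a subquery: WHERE total = (SELECT MAX(total) FROM orders)

Corrected query:
SELECT customer, total FROM orders WHERE total = (SELECT MAX(total) FROM orders)

Result:
customer | total  
---------+--------
Dave     | 1555.86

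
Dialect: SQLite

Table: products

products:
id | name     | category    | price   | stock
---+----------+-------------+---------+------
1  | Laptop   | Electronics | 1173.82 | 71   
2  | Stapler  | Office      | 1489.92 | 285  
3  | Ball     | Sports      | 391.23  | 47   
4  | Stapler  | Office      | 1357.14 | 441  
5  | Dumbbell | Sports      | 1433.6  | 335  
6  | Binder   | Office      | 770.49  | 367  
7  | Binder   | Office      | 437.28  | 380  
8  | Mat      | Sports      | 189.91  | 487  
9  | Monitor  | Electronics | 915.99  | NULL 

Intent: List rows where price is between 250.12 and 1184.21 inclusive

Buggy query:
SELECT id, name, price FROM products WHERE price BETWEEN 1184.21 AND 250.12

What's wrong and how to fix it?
Bug: BETWEEN expects the lower bound first; with 1184.21 AND 250.12 the range is empty

Fix: Swap the bounds so the smaller value comes first

Corrected query:
SELECT id, name, price FROM products WHERE price BETWEEN 250.12 AND 1184.21

Result:
id | name    | price  
---+---------+--------
1  | Laptop  | 1173.82
3  | Ball    | 391.23 
6  | Binder  | 770.49 
7  | Binder  | 437.28 
9  | Monitor | 915.99 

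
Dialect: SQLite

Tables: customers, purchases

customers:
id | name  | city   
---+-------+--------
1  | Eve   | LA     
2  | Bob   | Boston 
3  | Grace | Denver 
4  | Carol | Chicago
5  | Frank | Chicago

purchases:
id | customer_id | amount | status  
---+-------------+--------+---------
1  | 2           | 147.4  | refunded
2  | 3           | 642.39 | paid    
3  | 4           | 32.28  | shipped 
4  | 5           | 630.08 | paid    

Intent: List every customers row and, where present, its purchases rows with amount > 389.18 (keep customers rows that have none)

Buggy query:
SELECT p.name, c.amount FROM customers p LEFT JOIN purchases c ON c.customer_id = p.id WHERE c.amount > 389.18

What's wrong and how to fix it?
Bug: Filtering c.amount in WHERE discards the NULL rows produced by LEFT JOIN, turning it into an inner join

Fix: Move the right-table condition into the ON clause so unmatched parents are kept

Corrected query:
SELECT p.name, c.amount FROM customers p LEFT JOIN purchases c ON c.customer_id = p.id AND c.amount > 389.18

Result:
name  | amount
------+-------
Eve   | NULL  
Bob   | NULL  
Grace | 642.39
Carol | NULL  
Frank | 630.08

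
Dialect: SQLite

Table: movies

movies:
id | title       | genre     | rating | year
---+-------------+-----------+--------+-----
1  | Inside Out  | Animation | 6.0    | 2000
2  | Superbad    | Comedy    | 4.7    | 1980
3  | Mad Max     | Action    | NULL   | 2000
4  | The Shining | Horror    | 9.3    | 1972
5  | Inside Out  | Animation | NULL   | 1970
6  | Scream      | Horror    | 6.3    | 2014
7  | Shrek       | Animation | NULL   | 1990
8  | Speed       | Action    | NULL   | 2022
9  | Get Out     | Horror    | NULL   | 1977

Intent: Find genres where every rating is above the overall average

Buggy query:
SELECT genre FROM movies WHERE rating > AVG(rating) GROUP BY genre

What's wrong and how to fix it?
Bug: AVG() is an aggregate; it can't sit directly in WHERE

Fix: Use a subquery for AVG and a HAVING MIN(...) filter so the condition holds for every row in the group

Corrected query:
SELECT genre FROM movies GROUP BY genre HAVING MIN(rating) > (SELECT AVG(rating) FROM movies)

Result:
(no rows)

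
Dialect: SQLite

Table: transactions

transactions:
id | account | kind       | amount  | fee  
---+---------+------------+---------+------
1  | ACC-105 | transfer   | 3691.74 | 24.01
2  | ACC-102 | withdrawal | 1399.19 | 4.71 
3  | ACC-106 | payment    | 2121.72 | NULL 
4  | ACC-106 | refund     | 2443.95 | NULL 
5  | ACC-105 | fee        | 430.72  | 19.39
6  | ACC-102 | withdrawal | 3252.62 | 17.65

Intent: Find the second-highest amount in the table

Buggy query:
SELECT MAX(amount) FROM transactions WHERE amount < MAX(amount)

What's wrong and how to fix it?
Bug: The inner MAX is an aggregate inside WHERE, which is not allowed

Fix: Put the inner MAX in a scalar subquery

Corrected query:
SELECT MAX(amount) FROM transactions WHERE amount < (SELECT MAX(amount) FROM transactions)

Result:
MAX(amount)
-----------
3252.62    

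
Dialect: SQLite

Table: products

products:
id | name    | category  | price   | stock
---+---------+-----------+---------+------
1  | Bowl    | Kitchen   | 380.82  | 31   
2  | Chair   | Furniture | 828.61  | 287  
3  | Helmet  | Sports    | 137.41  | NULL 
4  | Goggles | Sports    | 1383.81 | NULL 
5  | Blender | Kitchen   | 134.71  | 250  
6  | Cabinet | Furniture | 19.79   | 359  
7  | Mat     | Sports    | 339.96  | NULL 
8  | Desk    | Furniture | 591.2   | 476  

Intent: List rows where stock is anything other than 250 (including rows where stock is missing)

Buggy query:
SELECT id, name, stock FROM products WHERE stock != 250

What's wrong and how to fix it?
Bug: Inequality against NULL is unknown, not true; rows with NULL are dropped

Fix: Add an explicit OR stock IS NULL to include the missing-value rows

Corrected query:
SELECT id, name, stock FROM products WHERE stock != 250 OR stock IS NULL

Result:
id | name    | stock
---+---------+------
1  | Bowl    | 31   
2  | Chair   | 287  
3  | Helmet  | NULL 
4  | Goggles | NULL 
6  | Cabinet | 359  
7  | Mat     | NULL 
8  | Desk    | 476  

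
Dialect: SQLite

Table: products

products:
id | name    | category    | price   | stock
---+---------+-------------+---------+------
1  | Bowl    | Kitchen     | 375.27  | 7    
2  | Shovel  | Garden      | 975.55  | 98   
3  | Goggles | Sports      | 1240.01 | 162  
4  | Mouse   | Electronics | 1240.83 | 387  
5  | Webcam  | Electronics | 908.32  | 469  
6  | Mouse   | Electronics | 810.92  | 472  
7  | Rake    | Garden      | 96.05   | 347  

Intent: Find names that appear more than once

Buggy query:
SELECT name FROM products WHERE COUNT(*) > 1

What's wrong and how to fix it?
Bug: COUNT(*) is an aggregate and cannot be used in WHERE

Fix: GROUP BY name, then filter groups with HAVING COUNT(*) > 1

Corrected query:
SELECT name FROM products GROUP BY name HAVING COUNT(*) > 1

Result:
name 
-----
Mouse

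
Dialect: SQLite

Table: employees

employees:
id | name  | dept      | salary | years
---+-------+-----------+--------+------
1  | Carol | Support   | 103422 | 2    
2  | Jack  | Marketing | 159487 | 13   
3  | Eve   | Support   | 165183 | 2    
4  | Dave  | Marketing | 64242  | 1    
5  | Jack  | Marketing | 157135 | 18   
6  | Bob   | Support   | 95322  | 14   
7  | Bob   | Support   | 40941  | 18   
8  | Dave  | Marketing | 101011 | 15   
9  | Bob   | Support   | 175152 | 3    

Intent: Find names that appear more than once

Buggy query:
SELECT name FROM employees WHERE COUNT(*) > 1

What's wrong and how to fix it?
Bug: COUNT(*) is an aggregate and cannot be used in WHERE

Fix: Group first, then use HAVING for the count condition

Corrected query:
SELECT name FROM employees GROUP BY name HAVING COUNT(*) > 1

Result:
name
----
Bob 
Dave
Jack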